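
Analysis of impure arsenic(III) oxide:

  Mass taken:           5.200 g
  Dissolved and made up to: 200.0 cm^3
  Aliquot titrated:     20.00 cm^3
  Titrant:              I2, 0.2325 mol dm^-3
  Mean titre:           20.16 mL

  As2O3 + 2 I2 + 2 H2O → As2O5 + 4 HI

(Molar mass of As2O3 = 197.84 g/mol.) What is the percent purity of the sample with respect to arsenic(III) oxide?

89.16 %

n(I2) per titration = 0.02016 × 0.2325 = 4.687 × 10^-3 mol
From the 1:2 ratio, n(As2O3) in each aliquot = 1/2 × 4.687 × 10^-3 = 2.344 × 10^-3 mol
n(As2O3) in the whole flask = 2.344 × 10^-3 × 200.0/20.00 = 0.02344 mol
mass of As2O3 = 0.02344 × 197.84 = 4.637 g
% As2O3 = 4.637 / 5.200 × 100 = 89.16 %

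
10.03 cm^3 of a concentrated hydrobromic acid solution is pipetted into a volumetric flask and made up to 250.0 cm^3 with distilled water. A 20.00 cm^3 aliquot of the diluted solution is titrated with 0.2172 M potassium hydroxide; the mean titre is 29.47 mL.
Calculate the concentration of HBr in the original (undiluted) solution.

HBr + KOH → KBr + H2O
n(KOH) = 0.02947 × 0.2172 = 6.401 × 10^-3 mol
n(HBr) in the aliquot = 6.401 × 10^-3 mol (1:1 ratio)
[HBr]_dilute = 6.401 × 10^-3 / 0.02000 = 0.3200 mol/L
Dilution factor = 250.0 / 10.03 = 24.93
[HBr]_stock = 0.3200 × 24.93 = 7.977 mol/L

7.977 M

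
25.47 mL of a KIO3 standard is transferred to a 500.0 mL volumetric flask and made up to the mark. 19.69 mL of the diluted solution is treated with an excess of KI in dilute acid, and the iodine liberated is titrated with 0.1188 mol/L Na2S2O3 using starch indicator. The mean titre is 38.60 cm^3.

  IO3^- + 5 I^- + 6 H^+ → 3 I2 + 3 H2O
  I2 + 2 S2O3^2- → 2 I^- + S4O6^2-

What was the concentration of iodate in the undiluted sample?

n(S2O3^2-) = 0.03860 × 0.1188 = 4.586 × 10^-3 mol
n(I2) = n(S2O3^2-)/2 = 2.293 × 10^-3 mol
From the 1:3 ratio, n(IO3^-) in the aliquot = 1/3 × 2.293 × 10^-3 = 7.643 × 10^-4 mol
[IO3^-]_dilute = 7.643 × 10^-4 / 0.01969 = 0.03882 mol/L
[IO3^-]_original = 0.03882 × 500.0/25.47 = 0.7620 mol/L

0.7620 mol/L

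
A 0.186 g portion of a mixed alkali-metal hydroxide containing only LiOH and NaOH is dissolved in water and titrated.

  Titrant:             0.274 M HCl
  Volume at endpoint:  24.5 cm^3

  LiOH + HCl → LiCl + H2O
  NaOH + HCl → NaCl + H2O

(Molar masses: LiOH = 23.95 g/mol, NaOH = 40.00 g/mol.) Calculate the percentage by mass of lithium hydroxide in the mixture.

66.2 %

n(HCl) = 0.0245 × 0.274 = 6.71 × 10^-3 mol
Let x = n(LiOH), y = n(NaOH).
Titrant: 1x + 1y = 6.71 × 10^-3;  mass: 23.95x + 40.00y = 0.186
Solving, x = 5.14 × 10^-3 mol, y = 1.57 × 10^-3 mol
mass of LiOH = 5.14 × 10^-3 × 23.95 = 0.123 g
% LiOH = 0.123 / 0.186 × 100 = 66.2 %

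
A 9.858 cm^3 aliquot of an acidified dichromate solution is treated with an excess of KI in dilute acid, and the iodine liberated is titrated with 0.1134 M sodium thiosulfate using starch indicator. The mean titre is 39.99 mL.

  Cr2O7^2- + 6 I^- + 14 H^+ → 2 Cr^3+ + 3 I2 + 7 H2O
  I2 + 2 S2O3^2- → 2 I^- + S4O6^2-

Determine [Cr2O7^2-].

0.07667 M

n(S2O3^2-) = 0.03999 × 0.1134 = 4.535 × 10^-3 mol
n(I2) = n(S2O3^2-)/2 = 2.267 × 10^-3 mol
From the 1:3 ratio, n(Cr2O7^2-) in the aliquot = 1/3 × 2.267 × 10^-3 = 7.558 × 10^-4 mol
[Cr2O7^2-] = 7.558 × 10^-4 / 0.009858 = 0.07667 mol/L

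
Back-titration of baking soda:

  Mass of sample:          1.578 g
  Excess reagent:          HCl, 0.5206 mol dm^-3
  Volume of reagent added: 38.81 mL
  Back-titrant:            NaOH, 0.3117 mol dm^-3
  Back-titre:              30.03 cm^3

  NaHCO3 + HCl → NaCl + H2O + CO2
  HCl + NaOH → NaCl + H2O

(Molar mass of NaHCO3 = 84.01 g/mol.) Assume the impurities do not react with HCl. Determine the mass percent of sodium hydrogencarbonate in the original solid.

n(HCl) added = 0.03881 × 0.5206 = 0.02020 mol
n(NaOH) used in back-titration = 0.03003 × 0.3117 = 9.360 × 10^-3 mol
n(HCl) left over = 9.360 × 10^-3 mol (1:1 ratio)
n(HCl) consumed by analyte = 0.02020 − 9.360 × 10^-3 = 0.01084 mol
n(NaHCO3) = 0.01084 mol (1:1 ratio)
mass of NaHCO3 = 0.01084 × 84.01 = 0.9110 g
% NaHCO3 = 0.9110 / 1.578 × 100 = 57.73 %

57.73 %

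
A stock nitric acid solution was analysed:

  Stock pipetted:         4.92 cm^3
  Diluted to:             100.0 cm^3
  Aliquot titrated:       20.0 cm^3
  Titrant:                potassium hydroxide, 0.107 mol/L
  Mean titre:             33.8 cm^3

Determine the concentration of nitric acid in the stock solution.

HNO3 + KOH → KNO3 + H2O
n(KOH) = 0.0338 × 0.107 = 3.62 × 10^-3 mol
n(HNO3) in the aliquot = 3.62 × 10^-3 mol (1:1 ratio)
[HNO3]_dilute = 3.62 × 10^-3 / 0.0200 = 0.181 mol/L
Dilution factor = 100.0 / 4.92 = 20.33
[HNO3]_stock = 0.181 × 20.33 = 3.68 mol/L

3.68 mol/L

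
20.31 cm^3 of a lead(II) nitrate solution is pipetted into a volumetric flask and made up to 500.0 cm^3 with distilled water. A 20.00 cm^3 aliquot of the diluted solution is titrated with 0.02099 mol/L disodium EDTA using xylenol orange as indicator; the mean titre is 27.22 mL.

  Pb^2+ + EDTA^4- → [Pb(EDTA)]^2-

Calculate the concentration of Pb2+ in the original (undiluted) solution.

0.7033 mol/L

n(EDTA) = 0.02722 × 0.02099 = 5.713 × 10^-4 mol
n(Pb2+) in the aliquot = 5.713 × 10^-4 mol (1:1 ratio)
[Pb2+]_dilute = 5.713 × 10^-4 / 0.02000 = 0.02857 mol/L
Dilution factor = 500.0 / 20.31 = 24.62
[Pb2+]_stock = 0.02857 × 24.62 = 0.7033 mol/L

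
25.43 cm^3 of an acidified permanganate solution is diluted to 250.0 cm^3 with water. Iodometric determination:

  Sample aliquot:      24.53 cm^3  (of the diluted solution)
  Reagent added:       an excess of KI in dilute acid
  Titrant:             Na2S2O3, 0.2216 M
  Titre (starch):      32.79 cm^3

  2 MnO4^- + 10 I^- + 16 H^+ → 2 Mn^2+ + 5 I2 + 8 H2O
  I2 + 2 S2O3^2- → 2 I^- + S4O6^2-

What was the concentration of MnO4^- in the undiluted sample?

0.5824 M

n(S2O3^2-) = 0.03279 × 0.2216 = 7.266 × 10^-3 mol
n(I2) = n(S2O3^2-)/2 = 3.633 × 10^-3 mol
From the 2:5 ratio, n(MnO4^-) in the aliquot = 2/5 × 3.633 × 10^-3 = 1.453 × 10^-3 mol
[MnO4^-]_dilute = 1.453 × 10^-3 / 0.02453 = 0.05924 mol/L
[MnO4^-]_original = 0.05924 × 250.0/25.43 = 0.5824 mol/L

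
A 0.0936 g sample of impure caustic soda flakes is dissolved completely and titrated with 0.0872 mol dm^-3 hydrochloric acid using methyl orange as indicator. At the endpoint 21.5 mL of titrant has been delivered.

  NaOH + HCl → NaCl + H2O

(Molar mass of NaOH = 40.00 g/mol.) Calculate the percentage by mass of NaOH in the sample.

80.1 %

n(HCl) = 0.0215 L × 0.0872 mol/L = 1.87 × 10^-3 mol
n(NaOH) = 1.87 × 10^-3 mol (1:1 ratio)
mass of NaOH = 1.87 × 10^-3 × 40.00 g/mol = 0.0750 g
% NaOH = 0.0750 / 0.0936 × 100 = 80.1 %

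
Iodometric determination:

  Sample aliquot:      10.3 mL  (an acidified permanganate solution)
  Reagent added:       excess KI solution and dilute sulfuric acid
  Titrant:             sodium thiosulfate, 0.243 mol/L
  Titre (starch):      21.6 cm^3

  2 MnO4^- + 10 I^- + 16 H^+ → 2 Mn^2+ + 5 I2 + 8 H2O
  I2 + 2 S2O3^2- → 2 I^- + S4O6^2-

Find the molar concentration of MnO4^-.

n(S2O3^2-) = 0.0216 × 0.243 = 5.25 × 10^-3 mol
n(I2) = n(S2O3^2-)/2 = 2.62 × 10^-3 mol
From the 2:5 ratio, n(MnO4^-) in the aliquot = 2/5 × 2.62 × 10^-3 = 1.05 × 10^-3 mol
[MnO4^-] = 1.05 × 10^-3 / 0.0103 = 0.102 mol/L

0.102 mol/L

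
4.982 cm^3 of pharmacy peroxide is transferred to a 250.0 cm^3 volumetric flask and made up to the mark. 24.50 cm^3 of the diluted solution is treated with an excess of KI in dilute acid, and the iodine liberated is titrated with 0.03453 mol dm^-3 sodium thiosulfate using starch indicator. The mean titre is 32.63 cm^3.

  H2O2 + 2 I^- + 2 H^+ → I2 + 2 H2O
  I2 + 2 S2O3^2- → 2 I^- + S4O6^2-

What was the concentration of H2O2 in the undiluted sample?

n(S2O3^2-) = 0.03263 × 0.03453 = 1.127 × 10^-3 mol
n(I2) = n(S2O3^2-)/2 = 5.634 × 10^-4 mol
n(H2O2) in the aliquot = 5.634 × 10^-4 mol (1:1 ratio)
[H2O2]_dilute = 5.634 × 10^-4 / 0.02450 = 0.02299 mol/L
[H2O2]_original = 0.02299 × 250.0/4.982 = 1.154 mol/L

1.154 mol/L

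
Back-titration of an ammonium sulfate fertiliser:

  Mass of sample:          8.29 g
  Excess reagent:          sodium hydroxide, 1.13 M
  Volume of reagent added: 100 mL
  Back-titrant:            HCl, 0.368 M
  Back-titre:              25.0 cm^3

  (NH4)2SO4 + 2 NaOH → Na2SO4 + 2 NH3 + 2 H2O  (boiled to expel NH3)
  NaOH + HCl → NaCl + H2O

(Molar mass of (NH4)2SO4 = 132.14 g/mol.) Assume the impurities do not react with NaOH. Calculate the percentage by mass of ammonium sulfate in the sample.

n(NaOH) added = 0.100 × 1.13 = 0.113 mol
n(HCl) used in back-titration = 0.0250 × 0.368 = 9.20 × 10^-3 mol
n(NaOH) left over = 9.20 × 10^-3 mol (1:1 ratio)
n(NaOH) consumed by analyte = 0.113 − 9.20 × 10^-3 = 0.104 mol
From the 1:2 ratio, n((NH4)2SO4) = 1/2 × 0.104 = 0.0519 mol
mass of (NH4)2SO4 = 0.0519 × 132.14 = 6.86 g
% (NH4)2SO4 = 6.86 / 8.29 × 100 = 82.7 %

82.7 %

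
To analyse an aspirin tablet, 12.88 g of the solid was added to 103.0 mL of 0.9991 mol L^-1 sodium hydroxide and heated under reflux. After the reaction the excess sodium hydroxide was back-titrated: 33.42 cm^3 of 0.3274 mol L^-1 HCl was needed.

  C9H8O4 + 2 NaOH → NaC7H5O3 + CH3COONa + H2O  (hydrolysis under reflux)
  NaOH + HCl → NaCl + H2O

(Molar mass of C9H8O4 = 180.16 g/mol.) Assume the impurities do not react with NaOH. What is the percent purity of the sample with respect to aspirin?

64.32 %

n(NaOH) added = 0.1030 × 0.9991 = 0.1029 mol
n(HCl) used in back-titration = 0.03342 × 0.3274 = 0.01094 mol
n(NaOH) left over = 0.01094 mol (1:1 ratio)
n(NaOH) consumed by analyte = 0.1029 − 0.01094 = 0.09197 mol
From the 1:2 ratio, n(C9H8O4) = 1/2 × 0.09197 = 0.04598 mol
mass of C9H8O4 = 0.04598 × 180.16 = 8.284 g
% C9H8O4 = 8.284 / 12.88 × 100 = 64.32 %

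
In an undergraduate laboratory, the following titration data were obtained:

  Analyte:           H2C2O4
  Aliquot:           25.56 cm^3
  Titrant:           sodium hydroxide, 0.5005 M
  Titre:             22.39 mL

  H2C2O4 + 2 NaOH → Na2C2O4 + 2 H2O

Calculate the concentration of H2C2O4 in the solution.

0.2192 M

n(NaOH) = 0.02239 L × 0.5005 mol/L = 0.01121 mol
From the 1:2 mole ratio, n(H2C2O4) = 1/2 × 0.01121 = 5.603 × 10^-3 mol
[H2C2O4] = 5.603 × 10^-3 mol / 0.02556 L = 0.2192 mol/L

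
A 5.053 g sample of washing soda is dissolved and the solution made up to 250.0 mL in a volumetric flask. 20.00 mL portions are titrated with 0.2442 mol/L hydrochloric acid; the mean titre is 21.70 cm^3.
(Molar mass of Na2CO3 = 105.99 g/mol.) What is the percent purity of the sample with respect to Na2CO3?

Na2CO3 + 2 HCl → 2 NaCl + H2O + CO2
n(HCl) per titration = 0.02170 × 0.2442 = 5.299 × 10^-3 mol
From the 1:2 ratio, n(Na2CO3) in each aliquot = 1/2 × 5.299 × 10^-3 = 2.650 × 10^-3 mol
n(Na2CO3) in the whole flask = 2.650 × 10^-3 × 250.0/20.00 = 0.03312 mol
mass of Na2CO3 = 0.03312 × 105.99 = 3.510 g
% Na2CO3 = 3.510 / 5.053 × 100 = 69.47 %

69.47 %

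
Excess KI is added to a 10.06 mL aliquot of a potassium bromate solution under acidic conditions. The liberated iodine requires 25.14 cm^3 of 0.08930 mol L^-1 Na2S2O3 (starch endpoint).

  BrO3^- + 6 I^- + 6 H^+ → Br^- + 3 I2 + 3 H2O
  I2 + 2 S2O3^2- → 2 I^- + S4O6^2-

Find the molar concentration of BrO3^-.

n(S2O3^2-) = 0.02514 × 0.08930 = 2.245 × 10^-3 mol
n(I2) = n(S2O3^2-)/2 = 1.123 × 10^-3 mol
From the 1:3 ratio, n(BrO3^-) in the aliquot = 1/3 × 1.123 × 10^-3 = 3.742 × 10^-4 mol
[BrO3^-] = 3.742 × 10^-4 / 0.01006 = 0.03719 mol/L

0.03719 mol/L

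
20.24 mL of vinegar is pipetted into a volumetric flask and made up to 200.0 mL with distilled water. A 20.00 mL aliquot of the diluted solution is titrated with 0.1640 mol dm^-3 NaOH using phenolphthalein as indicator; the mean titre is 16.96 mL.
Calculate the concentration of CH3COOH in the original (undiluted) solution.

1.374 mol/L

CH3COOH + NaOH → CH3COONa + H2O
n(NaOH) = 0.01696 × 0.1640 = 2.781 × 10^-3 mol
n(CH3COOH) in the aliquot = 2.781 × 10^-3 mol (1:1 ratio)
[CH3COOH]_dilute = 2.781 × 10^-3 / 0.02000 = 0.1391 mol/L
Dilution factor = 200.0 / 20.24 = 9.881
[CH3COOH]_stock = 0.1391 × 9.881 = 1.374 mol/L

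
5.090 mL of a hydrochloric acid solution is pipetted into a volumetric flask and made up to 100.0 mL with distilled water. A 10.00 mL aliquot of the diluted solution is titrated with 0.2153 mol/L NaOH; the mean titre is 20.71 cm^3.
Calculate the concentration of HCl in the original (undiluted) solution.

8.760 mol/L

HCl + NaOH → NaCl + H2O
n(NaOH) = 0.02071 × 0.2153 = 4.459 × 10^-3 mol
n(HCl) in the aliquot = 4.459 × 10^-3 mol (1:1 ratio)
[HCl]_dilute = 4.459 × 10^-3 / 0.01000 = 0.4459 mol/L
Dilution factor = 100.0 / 5.090 = 19.65
[HCl]_stock = 0.4459 × 19.65 = 8.760 mol/L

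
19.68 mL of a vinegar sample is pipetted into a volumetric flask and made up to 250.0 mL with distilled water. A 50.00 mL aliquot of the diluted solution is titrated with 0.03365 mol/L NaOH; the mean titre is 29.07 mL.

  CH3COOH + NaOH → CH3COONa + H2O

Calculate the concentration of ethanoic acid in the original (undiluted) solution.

n(NaOH) = 0.02907 × 0.03365 = 9.782 × 10^-4 mol
n(CH3COOH) in the aliquot = 9.782 × 10^-4 mol (1:1 ratio)
[CH3COOH]_dilute = 9.782 × 10^-4 / 0.05000 = 0.01956 mol/L
Dilution factor = 250.0 / 19.68 = 12.70
[CH3COOH]_stock = 0.01956 × 12.70 = 0.2485 mol/L

0.2485 mol/L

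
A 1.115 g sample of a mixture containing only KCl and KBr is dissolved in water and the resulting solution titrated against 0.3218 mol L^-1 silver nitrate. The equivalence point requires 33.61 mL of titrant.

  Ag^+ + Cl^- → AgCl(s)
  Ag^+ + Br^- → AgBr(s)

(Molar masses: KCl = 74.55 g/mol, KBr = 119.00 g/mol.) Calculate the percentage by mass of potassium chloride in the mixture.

25.88 %

n(AgNO3) = 0.03361 × 0.3218 = 0.01082 mol
Let x = n(KCl), y = n(KBr).
Titrant: 1x + 1y = 0.01082;  mass: 74.55x + 119.00y = 1.115
Solving, x = 3.871 × 10^-3 mol, y = 6.945 × 10^-3 mol
mass of KCl = 3.871 × 10^-3 × 74.55 = 0.2886 g
% KCl = 0.2886 / 1.115 × 100 = 25.88 %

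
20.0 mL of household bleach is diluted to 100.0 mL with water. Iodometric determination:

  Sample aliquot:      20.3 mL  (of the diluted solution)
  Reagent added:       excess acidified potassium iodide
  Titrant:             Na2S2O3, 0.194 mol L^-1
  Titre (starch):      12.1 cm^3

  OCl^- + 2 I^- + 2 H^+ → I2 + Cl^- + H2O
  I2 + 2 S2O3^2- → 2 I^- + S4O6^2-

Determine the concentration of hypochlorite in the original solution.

0.289 mol/L

n(S2O3^2-) = 0.0121 × 0.194 = 2.35 × 10^-3 mol
n(I2) = n(S2O3^2-)/2 = 1.17 × 10^-3 mol
n(OCl^-) in the aliquot = 1.17 × 10^-3 mol (1:1 ratio)
[OCl^-]_dilute = 1.17 × 10^-3 / 0.0203 = 0.0578 mol/L
[OCl^-]_original = 0.0578 × 100.0/20.0 = 0.289 mol/L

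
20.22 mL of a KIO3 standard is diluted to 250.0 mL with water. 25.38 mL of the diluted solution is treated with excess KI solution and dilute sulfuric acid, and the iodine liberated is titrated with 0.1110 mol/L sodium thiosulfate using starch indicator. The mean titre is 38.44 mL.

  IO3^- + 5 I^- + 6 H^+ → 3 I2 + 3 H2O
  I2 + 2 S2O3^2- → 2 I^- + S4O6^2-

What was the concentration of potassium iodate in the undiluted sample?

0.3464 mol/L

n(S2O3^2-) = 0.03844 × 0.1110 = 4.267 × 10^-3 mol
n(I2) = n(S2O3^2-)/2 = 2.133 × 10^-3 mol
From the 1:3 ratio, n(IO3^-) in the aliquot = 1/3 × 2.133 × 10^-3 = 7.111 × 10^-4 mol
[IO3^-]_dilute = 7.111 × 10^-4 / 0.02538 = 0.02802 mol/L
[IO3^-]_original = 0.02802 × 250.0/20.22 = 0.3464 mol/L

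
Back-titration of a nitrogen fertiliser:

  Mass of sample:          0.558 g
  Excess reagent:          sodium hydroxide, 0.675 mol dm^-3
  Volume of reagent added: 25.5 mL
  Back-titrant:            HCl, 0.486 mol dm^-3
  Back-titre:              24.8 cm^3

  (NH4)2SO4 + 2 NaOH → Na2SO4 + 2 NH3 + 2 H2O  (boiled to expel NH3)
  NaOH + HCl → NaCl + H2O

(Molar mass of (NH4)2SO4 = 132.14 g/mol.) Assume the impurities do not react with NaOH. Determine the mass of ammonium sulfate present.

n(NaOH) added = 0.0255 × 0.675 = 0.0172 mol
n(HCl) used in back-titration = 0.0248 × 0.486 = 0.0121 mol
n(NaOH) left over = 0.0121 mol (1:1 ratio)
n(NaOH) consumed by analyte = 0.0172 − 0.0121 = 5.16 × 10^-3 mol
From the 1:2 ratio, n((NH4)2SO4) = 1/2 × 5.16 × 10^-3 = 2.58 × 10^-3 mol
mass of (NH4)2SO4 = 2.58 × 10^-3 × 132.14 = 0.341 g

0.341 g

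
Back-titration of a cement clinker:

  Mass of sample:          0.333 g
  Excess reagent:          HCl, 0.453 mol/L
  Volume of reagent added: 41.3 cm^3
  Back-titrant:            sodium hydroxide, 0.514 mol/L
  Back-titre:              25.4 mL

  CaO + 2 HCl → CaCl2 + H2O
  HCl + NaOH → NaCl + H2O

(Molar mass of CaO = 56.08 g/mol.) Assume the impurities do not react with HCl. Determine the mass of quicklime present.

0.159 g

n(HCl) added = 0.0413 × 0.453 = 0.0187 mol
n(NaOH) used in back-titration = 0.0254 × 0.514 = 0.0131 mol
n(HCl) left over = 0.0131 mol (1:1 ratio)
n(HCl) consumed by analyte = 0.0187 − 0.0131 = 5.65 × 10^-3 mol
From the 1:2 ratio, n(CaO) = 1/2 × 5.65 × 10^-3 = 2.83 × 10^-3 mol
mass of CaO = 2.83 × 10^-3 × 56.08 = 0.159 g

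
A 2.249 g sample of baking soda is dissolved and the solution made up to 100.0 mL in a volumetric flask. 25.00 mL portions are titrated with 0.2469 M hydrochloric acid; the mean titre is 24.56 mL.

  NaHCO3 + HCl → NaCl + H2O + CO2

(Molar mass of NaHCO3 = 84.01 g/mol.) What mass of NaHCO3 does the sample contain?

n(HCl) per titration = 0.02456 × 0.2469 = 6.064 × 10^-3 mol
n(NaHCO3) in each aliquot = 6.064 × 10^-3 mol (1:1 ratio)
n(NaHCO3) in the whole flask = 6.064 × 10^-3 × 100.0/25.00 = 0.02426 mol
mass of NaHCO3 = 0.02426 × 84.01 = 2.038 g

2.038 g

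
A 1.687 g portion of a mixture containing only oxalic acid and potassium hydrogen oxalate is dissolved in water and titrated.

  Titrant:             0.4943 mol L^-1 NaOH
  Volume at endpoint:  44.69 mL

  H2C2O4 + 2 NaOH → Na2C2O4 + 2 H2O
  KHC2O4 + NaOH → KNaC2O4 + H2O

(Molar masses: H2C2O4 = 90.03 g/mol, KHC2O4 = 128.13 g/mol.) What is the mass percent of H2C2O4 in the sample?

n(NaOH) = 0.04469 × 0.4943 = 0.02209 mol
Let x = n(H2C2O4), y = n(KHC2O4).
Titrant: 2x + 1y = 0.02209;  mass: 90.03x + 128.13y = 1.687
Solving, x = 6.879 × 10^-3 mol, y = 8.333 × 10^-3 mol
mass of H2C2O4 = 6.879 × 10^-3 × 90.03 = 0.6193 g
% H2C2O4 = 0.6193 / 1.687 × 100 = 36.71 %

36.71 %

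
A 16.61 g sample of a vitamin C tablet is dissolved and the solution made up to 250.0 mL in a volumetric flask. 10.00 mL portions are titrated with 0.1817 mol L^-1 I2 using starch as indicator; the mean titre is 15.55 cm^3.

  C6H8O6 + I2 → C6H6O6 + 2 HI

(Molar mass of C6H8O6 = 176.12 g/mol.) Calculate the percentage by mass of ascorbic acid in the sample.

74.90 %

n(I2) per titration = 0.01555 × 0.1817 = 2.825 × 10^-3 mol
n(C6H8O6) in each aliquot = 2.825 × 10^-3 mol (1:1 ratio)
n(C6H8O6) in the whole flask = 2.825 × 10^-3 × 250.0/10.00 = 0.07064 mol
mass of C6H8O6 = 0.07064 × 176.12 = 12.44 g
% C6H8O6 = 12.44 / 16.61 × 100 = 74.90 %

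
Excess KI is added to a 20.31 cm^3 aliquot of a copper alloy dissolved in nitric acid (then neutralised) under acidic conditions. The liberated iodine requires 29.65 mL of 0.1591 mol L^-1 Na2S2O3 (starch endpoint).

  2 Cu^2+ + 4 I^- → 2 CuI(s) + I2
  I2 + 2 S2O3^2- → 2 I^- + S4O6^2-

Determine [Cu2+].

n(S2O3^2-) = 0.02965 × 0.1591 = 4.717 × 10^-3 mol
n(I2) = n(S2O3^2-)/2 = 2.359 × 10^-3 mol
From the 2:1 ratio, n(Cu2+) in the aliquot = 2/1 × 2.359 × 10^-3 = 4.717 × 10^-3 mol
[Cu2+] = 4.717 × 10^-3 / 0.02031 = 0.2323 mol/L

0.2323 mol/L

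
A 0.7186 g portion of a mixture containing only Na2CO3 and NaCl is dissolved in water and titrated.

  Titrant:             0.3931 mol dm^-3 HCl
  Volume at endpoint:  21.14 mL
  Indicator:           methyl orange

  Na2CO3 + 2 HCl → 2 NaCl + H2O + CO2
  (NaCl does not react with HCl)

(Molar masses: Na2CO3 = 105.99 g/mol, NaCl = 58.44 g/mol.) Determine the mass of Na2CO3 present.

n(HCl) = 0.02114 × 0.3931 = 8.310 × 10^-3 mol
Let x = n(Na2CO3), y = n(NaCl).
Titrant: 2x = 8.310 × 10^-3;  mass: 105.99x + 58.44y = 0.7186
Solving, x = 4.155 × 10^-3 mol, y = 4.761 × 10^-3 mol
mass of Na2CO3 = 4.155 × 10^-3 × 105.99 = 0.4404 g

0.4404 g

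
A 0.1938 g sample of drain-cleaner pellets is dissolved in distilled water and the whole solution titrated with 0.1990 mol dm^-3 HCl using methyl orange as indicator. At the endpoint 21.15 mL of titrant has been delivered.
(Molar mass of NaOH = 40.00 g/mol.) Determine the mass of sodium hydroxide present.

0.1684 g

NaOH + HCl → NaCl + H2O
n(HCl) = 0.02115 L × 0.1990 mol/L = 4.209 × 10^-3 mol
n(NaOH) = 4.209 × 10^-3 mol (1:1 ratio)
mass of NaOH = 4.209 × 10^-3 × 40.00 g/mol = 0.1684 g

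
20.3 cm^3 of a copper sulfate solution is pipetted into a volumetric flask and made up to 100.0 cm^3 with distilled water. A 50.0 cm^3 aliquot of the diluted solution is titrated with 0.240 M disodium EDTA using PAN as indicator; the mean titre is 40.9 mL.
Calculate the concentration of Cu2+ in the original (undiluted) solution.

Cu^2+ + EDTA^4- → [Cu(EDTA)]^2-
n(EDTA) = 0.0409 × 0.240 = 9.82 × 10^-3 mol
n(Cu2+) in the aliquot = 9.82 × 10^-3 mol (1:1 ratio)
[Cu2+]_dilute = 9.82 × 10^-3 / 0.0500 = 0.196 mol/L
Dilution factor = 100.0 / 20.3 = 4.926
[Cu2+]_stock = 0.196 × 4.926 = 0.967 mol/L

0.967 M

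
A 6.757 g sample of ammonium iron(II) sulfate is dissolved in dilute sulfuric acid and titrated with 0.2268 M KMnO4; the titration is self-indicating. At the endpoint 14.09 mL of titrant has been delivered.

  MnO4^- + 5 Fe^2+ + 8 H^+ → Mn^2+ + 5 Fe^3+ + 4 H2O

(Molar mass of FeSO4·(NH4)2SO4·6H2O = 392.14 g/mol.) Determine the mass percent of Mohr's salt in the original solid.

92.73 %

n(KMnO4) = 0.01409 L × 0.2268 mol/L = 3.196 × 10^-3 mol
From the 5:1 ratio, n(FeSO4·(NH4)2SO4·6H2O) = 5/1 × 3.196 × 10^-3 = 0.01598 mol
mass of FeSO4·(NH4)2SO4·6H2O = 0.01598 × 392.14 g/mol = 6.266 g
% FeSO4·(NH4)2SO4·6H2O = 6.266 / 6.757 × 100 = 92.73 %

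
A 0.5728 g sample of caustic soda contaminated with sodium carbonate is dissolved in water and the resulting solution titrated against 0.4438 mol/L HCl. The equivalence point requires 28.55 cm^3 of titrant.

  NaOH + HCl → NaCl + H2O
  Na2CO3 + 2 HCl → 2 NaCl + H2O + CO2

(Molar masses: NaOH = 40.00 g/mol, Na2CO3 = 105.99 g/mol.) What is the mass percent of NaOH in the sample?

53.02 %

n(HCl) = 0.02855 × 0.4438 = 0.01267 mol
Let x = n(NaOH), y = n(Na2CO3).
Titrant: 1x + 2y = 0.01267;  mass: 40.00x + 105.99y = 0.5728
Solving, x = 7.593 × 10^-3 mol, y = 2.539 × 10^-3 mol
mass of NaOH = 7.593 × 10^-3 × 40.00 = 0.3037 g
% NaOH = 0.3037 / 0.5728 × 100 = 53.02 %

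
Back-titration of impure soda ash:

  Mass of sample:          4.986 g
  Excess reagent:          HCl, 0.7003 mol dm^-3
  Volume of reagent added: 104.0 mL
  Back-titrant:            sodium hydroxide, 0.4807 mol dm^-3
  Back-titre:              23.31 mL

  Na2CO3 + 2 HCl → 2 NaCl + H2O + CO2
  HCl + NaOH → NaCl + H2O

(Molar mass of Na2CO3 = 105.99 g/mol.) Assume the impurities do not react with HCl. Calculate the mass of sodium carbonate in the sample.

n(HCl) added = 0.1040 × 0.7003 = 0.07283 mol
n(NaOH) used in back-titration = 0.02331 × 0.4807 = 0.01121 mol
n(HCl) left over = 0.01121 mol (1:1 ratio)
n(HCl) consumed by analyte = 0.07283 − 0.01121 = 0.06163 mol
From the 1:2 ratio, n(Na2CO3) = 1/2 × 0.06163 = 0.03081 mol
mass of Na2CO3 = 0.03081 × 105.99 = 3.266 g

3.266 g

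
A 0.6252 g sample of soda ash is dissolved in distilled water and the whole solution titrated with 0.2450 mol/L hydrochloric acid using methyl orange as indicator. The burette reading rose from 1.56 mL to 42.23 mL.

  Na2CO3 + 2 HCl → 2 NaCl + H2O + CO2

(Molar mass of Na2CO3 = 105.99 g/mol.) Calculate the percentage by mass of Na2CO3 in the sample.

84.46 %

n(HCl) = 0.04067 L × 0.2450 mol/L = 9.964 × 10^-3 mol
From the 1:2 ratio, n(Na2CO3) = 1/2 × 9.964 × 10^-3 = 4.982 × 10^-3 mol
mass of Na2CO3 = 4.982 × 10^-3 × 105.99 g/mol = 0.5281 g
% Na2CO3 = 0.5281 / 0.6252 × 100 = 84.46 %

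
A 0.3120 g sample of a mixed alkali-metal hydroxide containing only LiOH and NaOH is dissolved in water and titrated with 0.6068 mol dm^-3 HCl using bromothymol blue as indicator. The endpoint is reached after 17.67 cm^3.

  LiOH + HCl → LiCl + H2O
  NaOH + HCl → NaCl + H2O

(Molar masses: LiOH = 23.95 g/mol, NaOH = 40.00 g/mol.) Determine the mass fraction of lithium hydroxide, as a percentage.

55.90 %

n(HCl) = 0.01767 × 0.6068 = 0.01072 mol
Let x = n(LiOH), y = n(NaOH).
Titrant: 1x + 1y = 0.01072;  mass: 23.95x + 40.00y = 0.3120
Solving, x = 7.283 × 10^-3 mol, y = 3.440 × 10^-3 mol
mass of LiOH = 7.283 × 10^-3 × 23.95 = 0.1744 g
% LiOH = 0.1744 / 0.3120 × 100 = 55.90 %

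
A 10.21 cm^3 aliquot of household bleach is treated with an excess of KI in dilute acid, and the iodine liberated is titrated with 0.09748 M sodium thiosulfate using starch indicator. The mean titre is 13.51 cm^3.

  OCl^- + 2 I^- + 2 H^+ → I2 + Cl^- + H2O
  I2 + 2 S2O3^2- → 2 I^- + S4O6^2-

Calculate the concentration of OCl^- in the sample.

n(S2O3^2-) = 0.01351 × 0.09748 = 1.317 × 10^-3 mol
n(I2) = n(S2O3^2-)/2 = 6.585 × 10^-4 mol
n(OCl^-) in the aliquot = 6.585 × 10^-4 mol (1:1 ratio)
[OCl^-] = 6.585 × 10^-4 / 0.01021 = 0.06449 mol/L

0.06449 M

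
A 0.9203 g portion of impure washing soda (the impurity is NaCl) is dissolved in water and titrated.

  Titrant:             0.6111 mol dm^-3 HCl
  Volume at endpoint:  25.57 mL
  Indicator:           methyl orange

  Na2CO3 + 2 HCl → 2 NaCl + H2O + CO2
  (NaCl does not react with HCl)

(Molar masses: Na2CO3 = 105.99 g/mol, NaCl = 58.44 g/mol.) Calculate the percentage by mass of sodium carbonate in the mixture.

n(HCl) = 0.02557 × 0.6111 = 0.01563 mol
Let x = n(Na2CO3), y = n(NaCl).
Titrant: 2x = 0.01563;  mass: 105.99x + 58.44y = 0.9203
Solving, x = 7.813 × 10^-3 mol, y = 1.578 × 10^-3 mol
mass of Na2CO3 = 7.813 × 10^-3 × 105.99 = 0.8281 g
% Na2CO3 = 0.8281 / 0.9203 × 100 = 89.98 %

89.98 %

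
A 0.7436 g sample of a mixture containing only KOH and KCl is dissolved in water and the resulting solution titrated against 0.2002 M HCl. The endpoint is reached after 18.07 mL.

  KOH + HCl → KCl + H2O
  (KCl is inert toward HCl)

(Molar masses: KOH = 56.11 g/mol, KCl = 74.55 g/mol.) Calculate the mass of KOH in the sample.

0.2030 g

n(HCl) = 0.01807 × 0.2002 = 3.618 × 10^-3 mol
Let x = n(KOH), y = n(KCl).
Titrant: 1x = 3.618 × 10^-3;  mass: 56.11x + 74.55y = 0.7436
Solving, x = 3.618 × 10^-3 mol, y = 7.252 × 10^-3 mol
mass of KOH = 3.618 × 10^-3 × 56.11 = 0.2030 g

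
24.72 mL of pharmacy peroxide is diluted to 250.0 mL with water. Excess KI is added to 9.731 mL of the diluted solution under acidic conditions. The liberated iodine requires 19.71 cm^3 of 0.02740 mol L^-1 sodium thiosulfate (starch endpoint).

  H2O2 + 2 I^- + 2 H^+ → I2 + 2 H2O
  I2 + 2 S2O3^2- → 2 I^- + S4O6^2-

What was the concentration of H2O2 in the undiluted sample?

n(S2O3^2-) = 0.01971 × 0.02740 = 5.401 × 10^-4 mol
n(I2) = n(S2O3^2-)/2 = 2.700 × 10^-4 mol
n(H2O2) in the aliquot = 2.700 × 10^-4 mol (1:1 ratio)
[H2O2]_dilute = 2.700 × 10^-4 / 0.009731 = 0.02775 mol/L
[H2O2]_original = 0.02775 × 250.0/24.72 = 0.2806 mol/L

0.2806 mol/L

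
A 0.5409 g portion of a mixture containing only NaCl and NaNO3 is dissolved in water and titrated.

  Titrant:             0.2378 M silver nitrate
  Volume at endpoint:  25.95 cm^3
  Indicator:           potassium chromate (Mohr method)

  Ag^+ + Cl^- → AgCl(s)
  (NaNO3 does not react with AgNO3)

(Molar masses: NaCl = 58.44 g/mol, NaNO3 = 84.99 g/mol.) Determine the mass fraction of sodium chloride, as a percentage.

66.67 %

n(AgNO3) = 0.02595 × 0.2378 = 6.171 × 10^-3 mol
Let x = n(NaCl), y = n(NaNO3).
Titrant: 1x = 6.171 × 10^-3;  mass: 58.44x + 84.99y = 0.5409
Solving, x = 6.171 × 10^-3 mol, y = 2.121 × 10^-3 mol
mass of NaCl = 6.171 × 10^-3 × 58.44 = 0.3606 g
% NaCl = 0.3606 / 0.5409 × 100 = 66.67 %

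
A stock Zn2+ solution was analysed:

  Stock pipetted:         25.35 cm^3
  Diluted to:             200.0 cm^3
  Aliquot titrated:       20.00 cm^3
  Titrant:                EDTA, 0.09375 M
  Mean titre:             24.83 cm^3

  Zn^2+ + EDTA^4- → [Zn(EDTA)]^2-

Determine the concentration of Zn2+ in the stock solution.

n(EDTA) = 0.02483 × 0.09375 = 2.328 × 10^-3 mol
n(Zn2+) in the aliquot = 2.328 × 10^-3 mol (1:1 ratio)
[Zn2+]_dilute = 2.328 × 10^-3 / 0.02000 = 0.1164 mol/L
Dilution factor = 200.0 / 25.35 = 7.890
[Zn2+]_stock = 0.1164 × 7.890 = 0.9183 mol/L

0.9183 M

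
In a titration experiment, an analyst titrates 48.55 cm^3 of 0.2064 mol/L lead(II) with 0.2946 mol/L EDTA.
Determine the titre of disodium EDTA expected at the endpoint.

Pb^2+ + EDTA^4- → [Pb(EDTA)]^2-
n(Pb2+) = 0.04855 L × 0.2064 mol/L = 0.01002 mol
n(EDTA) = 0.01002 mol (1:1 stoichiometry)
V(EDTA) = 0.01002 mol / 0.2946 mol/L = 0.03401 L = 34.01 mL

34.01 mL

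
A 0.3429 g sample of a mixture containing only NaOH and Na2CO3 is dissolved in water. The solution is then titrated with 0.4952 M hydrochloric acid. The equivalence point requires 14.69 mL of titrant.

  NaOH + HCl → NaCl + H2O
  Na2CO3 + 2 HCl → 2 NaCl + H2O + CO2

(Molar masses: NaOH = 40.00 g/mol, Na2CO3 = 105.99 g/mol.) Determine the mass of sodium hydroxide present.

n(HCl) = 0.01469 × 0.4952 = 7.274 × 10^-3 mol
Let x = n(NaOH), y = n(Na2CO3).
Titrant: 1x + 2y = 7.274 × 10^-3;  mass: 40.00x + 105.99y = 0.3429
Solving, x = 3.279 × 10^-3 mol, y = 1.998 × 10^-3 mol
mass of NaOH = 3.279 × 10^-3 × 40.00 = 0.1312 g

0.1312 g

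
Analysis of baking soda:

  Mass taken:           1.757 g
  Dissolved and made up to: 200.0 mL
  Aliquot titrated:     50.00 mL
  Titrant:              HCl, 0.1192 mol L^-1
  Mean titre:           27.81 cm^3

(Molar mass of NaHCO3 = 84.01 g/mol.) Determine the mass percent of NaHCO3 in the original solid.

NaHCO3 + HCl → NaCl + H2O + CO2
n(HCl) per titration = 0.02781 × 0.1192 = 3.315 × 10^-3 mol
n(NaHCO3) in each aliquot = 3.315 × 10^-3 mol (1:1 ratio)
n(NaHCO3) in the whole flask = 3.315 × 10^-3 × 200.0/50.00 = 0.01326 mol
mass of NaHCO3 = 0.01326 × 84.01 = 1.114 g
% NaHCO3 = 1.114 / 1.757 × 100 = 63.40 %

63.40 %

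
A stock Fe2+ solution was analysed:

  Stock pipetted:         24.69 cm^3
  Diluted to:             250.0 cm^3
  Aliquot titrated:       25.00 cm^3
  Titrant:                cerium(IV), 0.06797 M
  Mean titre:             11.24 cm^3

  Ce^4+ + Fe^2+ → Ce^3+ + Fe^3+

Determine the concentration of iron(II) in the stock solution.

n(Ce4+) = 0.01124 × 0.06797 = 7.640 × 10^-4 mol
n(Fe2+) in the aliquot = 7.640 × 10^-4 mol (1:1 ratio)
[Fe2+]_dilute = 7.640 × 10^-4 / 0.02500 = 0.03056 mol/L
Dilution factor = 250.0 / 24.69 = 10.13
[Fe2+]_stock = 0.03056 × 10.13 = 0.3094 mol/L

0.3094 M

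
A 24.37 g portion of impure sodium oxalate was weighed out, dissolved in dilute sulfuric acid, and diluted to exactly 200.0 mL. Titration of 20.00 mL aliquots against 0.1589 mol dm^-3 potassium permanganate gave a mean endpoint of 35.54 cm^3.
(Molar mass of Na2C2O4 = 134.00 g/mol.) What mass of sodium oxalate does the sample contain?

2 MnO4^- + 5 C2O4^2- + 16 H^+ → 2 Mn^2+ + 10 CO2 + 8 H2O
n(KMnO4) per titration = 0.03554 × 0.1589 = 5.647 × 10^-3 mol
From the 5:2 ratio, n(Na2C2O4) in each aliquot = 5/2 × 5.647 × 10^-3 = 0.01412 mol
n(Na2C2O4) in the whole flask = 0.01412 × 200.0/20.00 = 0.1412 mol
mass of Na2C2O4 = 0.1412 × 134.00 = 18.92 g

18.92 g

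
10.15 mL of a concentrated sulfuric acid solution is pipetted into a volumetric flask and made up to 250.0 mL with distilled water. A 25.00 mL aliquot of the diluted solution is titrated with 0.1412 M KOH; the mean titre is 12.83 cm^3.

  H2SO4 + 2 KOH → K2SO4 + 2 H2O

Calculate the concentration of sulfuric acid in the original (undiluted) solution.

0.8924 M

n(KOH) = 0.01283 × 0.1412 = 1.812 × 10^-3 mol
From the 1:2 ratio, n(H2SO4) in the aliquot = 1/2 × 1.812 × 10^-3 = 9.058 × 10^-4 mol
[H2SO4]_dilute = 9.058 × 10^-4 / 0.02500 = 0.03623 mol/L
Dilution factor = 250.0 / 10.15 = 24.63
[H2SO4]_stock = 0.03623 × 24.63 = 0.8924 mol/L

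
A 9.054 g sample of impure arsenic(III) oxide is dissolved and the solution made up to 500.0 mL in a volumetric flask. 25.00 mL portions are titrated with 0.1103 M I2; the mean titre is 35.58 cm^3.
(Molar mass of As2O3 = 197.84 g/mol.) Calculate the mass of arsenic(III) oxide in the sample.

7.764 g

As2O3 + 2 I2 + 2 H2O → As2O5 + 4 HI
n(I2) per titration = 0.03558 × 0.1103 = 3.924 × 10^-3 mol
From the 1:2 ratio, n(As2O3) in each aliquot = 1/2 × 3.924 × 10^-3 = 1.962 × 10^-3 mol
n(As2O3) in the whole flask = 1.962 × 10^-3 × 500.0/25.00 = 0.03924 mol
mass of As2O3 = 0.03924 × 197.84 = 7.764 g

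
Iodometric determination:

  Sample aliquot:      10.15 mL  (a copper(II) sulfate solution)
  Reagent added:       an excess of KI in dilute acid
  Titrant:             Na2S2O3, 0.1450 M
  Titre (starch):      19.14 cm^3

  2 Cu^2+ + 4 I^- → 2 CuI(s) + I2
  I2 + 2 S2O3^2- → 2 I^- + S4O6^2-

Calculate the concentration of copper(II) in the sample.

0.2734 M

n(S2O3^2-) = 0.01914 × 0.1450 = 2.775 × 10^-3 mol
n(I2) = n(S2O3^2-)/2 = 1.388 × 10^-3 mol
From the 2:1 ratio, n(Cu2+) in the aliquot = 2/1 × 1.388 × 10^-3 = 2.775 × 10^-3 mol
[Cu2+] = 2.775 × 10^-3 / 0.01015 = 0.2734 mol/L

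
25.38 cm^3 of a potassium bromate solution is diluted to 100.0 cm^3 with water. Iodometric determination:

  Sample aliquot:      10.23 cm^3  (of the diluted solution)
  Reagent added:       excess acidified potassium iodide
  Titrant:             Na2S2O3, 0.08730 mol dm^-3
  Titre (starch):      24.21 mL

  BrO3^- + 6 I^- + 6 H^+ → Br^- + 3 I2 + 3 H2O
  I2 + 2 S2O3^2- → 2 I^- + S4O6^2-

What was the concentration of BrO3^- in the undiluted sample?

n(S2O3^2-) = 0.02421 × 0.08730 = 2.114 × 10^-3 mol
n(I2) = n(S2O3^2-)/2 = 1.057 × 10^-3 mol
From the 1:3 ratio, n(BrO3^-) in the aliquot = 1/3 × 1.057 × 10^-3 = 3.523 × 10^-4 mol
[BrO3^-]_dilute = 3.523 × 10^-4 / 0.01023 = 0.03443 mol/L
[BrO3^-]_original = 0.03443 × 100.0/25.38 = 0.1357 mol/L

0.1357 mol/L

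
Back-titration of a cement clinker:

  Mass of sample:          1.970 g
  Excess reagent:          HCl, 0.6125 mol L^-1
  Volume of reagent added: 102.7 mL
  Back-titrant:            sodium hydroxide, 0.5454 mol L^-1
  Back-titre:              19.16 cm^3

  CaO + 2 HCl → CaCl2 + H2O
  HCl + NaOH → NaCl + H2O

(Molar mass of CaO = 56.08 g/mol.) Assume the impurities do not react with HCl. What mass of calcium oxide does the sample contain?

n(HCl) added = 0.1027 × 0.6125 = 0.06290 mol
n(NaOH) used in back-titration = 0.01916 × 0.5454 = 0.01045 mol
n(HCl) left over = 0.01045 mol (1:1 ratio)
n(HCl) consumed by analyte = 0.06290 − 0.01045 = 0.05245 mol
From the 1:2 ratio, n(CaO) = 1/2 × 0.05245 = 0.02623 mol
mass of CaO = 0.02623 × 56.08 = 1.471 g

1.471 g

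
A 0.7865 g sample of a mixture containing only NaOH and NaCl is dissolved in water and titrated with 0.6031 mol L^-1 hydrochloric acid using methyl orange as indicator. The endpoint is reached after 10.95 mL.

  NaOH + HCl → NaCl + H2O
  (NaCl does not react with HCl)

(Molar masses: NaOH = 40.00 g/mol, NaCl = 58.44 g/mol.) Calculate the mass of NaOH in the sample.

0.2642 g

n(HCl) = 0.01095 × 0.6031 = 6.604 × 10^-3 mol
Let x = n(NaOH), y = n(NaCl).
Titrant: 1x = 6.604 × 10^-3;  mass: 40.00x + 58.44y = 0.7865
Solving, x = 6.604 × 10^-3 mol, y = 8.938 × 10^-3 mol
mass of NaOH = 6.604 × 10^-3 × 40.00 = 0.2642 g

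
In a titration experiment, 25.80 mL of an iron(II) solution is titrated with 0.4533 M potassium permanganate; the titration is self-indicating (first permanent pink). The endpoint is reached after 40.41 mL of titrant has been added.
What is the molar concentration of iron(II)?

3.550 M

MnO4^- + 5 Fe^2+ + 8 H^+ → Mn^2+ + 5 Fe^3+ + 4 H2O
n(KMnO4) = 0.04041 L × 0.4533 mol/L = 0.01832 mol
From the 5:1 mole ratio, n(Fe2+) = 5/1 × 0.01832 = 0.09159 mol
[Fe2+] = 0.09159 mol / 0.02580 L = 3.550 mol/L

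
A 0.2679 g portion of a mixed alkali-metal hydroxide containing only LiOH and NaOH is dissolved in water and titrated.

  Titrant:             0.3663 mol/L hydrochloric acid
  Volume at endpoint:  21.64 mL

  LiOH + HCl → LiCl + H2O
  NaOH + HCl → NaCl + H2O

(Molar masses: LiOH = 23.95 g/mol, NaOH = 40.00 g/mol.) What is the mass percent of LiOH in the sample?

n(HCl) = 0.02164 × 0.3663 = 7.927 × 10^-3 mol
Let x = n(LiOH), y = n(NaOH).
Titrant: 1x + 1y = 7.927 × 10^-3;  mass: 23.95x + 40.00y = 0.2679
Solving, x = 3.064 × 10^-3 mol, y = 4.863 × 10^-3 mol
mass of LiOH = 3.064 × 10^-3 × 23.95 = 0.07337 g
% LiOH = 0.07337 / 0.2679 × 100 = 27.39 %

27.39 %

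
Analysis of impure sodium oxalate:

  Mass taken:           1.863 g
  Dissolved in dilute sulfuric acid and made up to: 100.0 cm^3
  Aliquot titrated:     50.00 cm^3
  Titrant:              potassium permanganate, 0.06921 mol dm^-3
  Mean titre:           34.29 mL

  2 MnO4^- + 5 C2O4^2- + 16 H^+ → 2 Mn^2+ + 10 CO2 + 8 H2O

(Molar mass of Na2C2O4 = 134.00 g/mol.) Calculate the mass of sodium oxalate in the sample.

n(KMnO4) per titration = 0.03429 × 0.06921 = 2.373 × 10^-3 mol
From the 5:2 ratio, n(Na2C2O4) in each aliquot = 5/2 × 2.373 × 10^-3 = 5.933 × 10^-3 mol
n(Na2C2O4) in the whole flask = 5.933 × 10^-3 × 100.0/50.00 = 0.01187 mol
mass of Na2C2O4 = 0.01187 × 134.00 = 1.590 g

1.590 g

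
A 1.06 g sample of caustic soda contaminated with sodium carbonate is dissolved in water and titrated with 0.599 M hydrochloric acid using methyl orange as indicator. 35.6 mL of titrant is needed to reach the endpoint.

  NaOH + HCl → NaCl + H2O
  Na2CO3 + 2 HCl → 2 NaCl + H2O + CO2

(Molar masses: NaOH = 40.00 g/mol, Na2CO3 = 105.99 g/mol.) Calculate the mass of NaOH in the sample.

n(HCl) = 0.0356 × 0.599 = 0.0213 mol
Let x = n(NaOH), y = n(Na2CO3).
Titrant: 1x + 2y = 0.0213;  mass: 40.00x + 105.99y = 1.06
Solving, x = 5.39 × 10^-3 mol, y = 7.97 × 10^-3 mol
mass of NaOH = 5.39 × 10^-3 × 40.00 = 0.216 g

0.216 g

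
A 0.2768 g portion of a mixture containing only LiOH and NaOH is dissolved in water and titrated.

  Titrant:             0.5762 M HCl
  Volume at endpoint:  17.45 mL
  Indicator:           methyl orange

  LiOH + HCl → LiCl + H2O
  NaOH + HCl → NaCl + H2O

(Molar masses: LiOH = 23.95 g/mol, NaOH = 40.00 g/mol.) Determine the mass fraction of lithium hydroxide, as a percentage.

67.60 %

n(HCl) = 0.01745 × 0.5762 = 0.01005 mol
Let x = n(LiOH), y = n(NaOH).
Titrant: 1x + 1y = 0.01005;  mass: 23.95x + 40.00y = 0.2768
Solving, x = 7.812 × 10^-3 mol, y = 2.242 × 10^-3 mol
mass of LiOH = 7.812 × 10^-3 × 23.95 = 0.1871 g
% LiOH = 0.1871 / 0.2768 × 100 = 67.60 %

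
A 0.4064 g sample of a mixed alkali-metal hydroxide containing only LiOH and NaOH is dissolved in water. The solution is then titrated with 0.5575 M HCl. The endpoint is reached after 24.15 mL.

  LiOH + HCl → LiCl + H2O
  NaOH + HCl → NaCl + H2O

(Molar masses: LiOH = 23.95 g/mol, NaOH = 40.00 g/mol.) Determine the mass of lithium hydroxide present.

0.1972 g

n(HCl) = 0.02415 × 0.5575 = 0.01346 mol
Let x = n(LiOH), y = n(NaOH).
Titrant: 1x + 1y = 0.01346;  mass: 23.95x + 40.00y = 0.4064
Solving, x = 8.233 × 10^-3 mol, y = 5.230 × 10^-3 mol
mass of LiOH = 8.233 × 10^-3 × 23.95 = 0.1972 g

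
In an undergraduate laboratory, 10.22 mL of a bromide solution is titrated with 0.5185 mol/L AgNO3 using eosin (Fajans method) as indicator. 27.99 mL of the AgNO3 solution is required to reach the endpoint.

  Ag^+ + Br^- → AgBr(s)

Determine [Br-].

1.420 mol/L

n(AgNO3) = 0.02799 L × 0.5185 mol/L = 0.01451 mol
n(Br-) = 0.01451 mol (1:1 mole ratio)
[Br-] = 0.01451 mol / 0.01022 L = 1.420 mol/L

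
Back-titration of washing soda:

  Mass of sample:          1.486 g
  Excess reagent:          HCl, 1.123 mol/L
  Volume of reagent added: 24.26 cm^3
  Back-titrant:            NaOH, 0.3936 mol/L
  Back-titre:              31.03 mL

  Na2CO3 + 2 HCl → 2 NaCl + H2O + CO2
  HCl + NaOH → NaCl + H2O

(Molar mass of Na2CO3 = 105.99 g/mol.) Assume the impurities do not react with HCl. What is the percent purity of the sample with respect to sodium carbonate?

n(HCl) added = 0.02426 × 1.123 = 0.02724 mol
n(NaOH) used in back-titration = 0.03103 × 0.3936 = 0.01221 mol
n(HCl) left over = 0.01221 mol (1:1 ratio)
n(HCl) consumed by analyte = 0.02724 − 0.01221 = 0.01503 mol
From the 1:2 ratio, n(Na2CO3) = 1/2 × 0.01503 = 7.515 × 10^-3 mol
mass of Na2CO3 = 7.515 × 10^-3 × 105.99 = 0.7965 g
% Na2CO3 = 0.7965 / 1.486 × 100 = 53.60 %

53.60 %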